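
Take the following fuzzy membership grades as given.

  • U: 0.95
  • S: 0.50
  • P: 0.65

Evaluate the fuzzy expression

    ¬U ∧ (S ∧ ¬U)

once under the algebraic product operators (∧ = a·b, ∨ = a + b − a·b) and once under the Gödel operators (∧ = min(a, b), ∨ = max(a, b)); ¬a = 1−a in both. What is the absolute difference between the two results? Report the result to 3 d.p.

Under algebraic product:
  ¬U = 1 − 0.9500 = 0.0500
  ¬U = 1 − 0.9500 = 0.0500
  S ∧ ¬U = a·b on (0.5000, 0.0500) = 0.0250
  ¬U ∧ (S ∧ ¬U) = a·b on (0.0500, 0.0250) = 0.0013
  → value = 0.0013
Under Gödel:
  ¬U = 1 − 0.95 = 0.05
  ¬U = 1 − 0.95 = 0.05
  S ∧ ¬U = min(a, b) on (0.50, 0.05) = 0.05
  ¬U ∧ (S ∧ ¬U) = min(a, b) on (0.05, 0.05) = 0.05
  → value = 0.0500
|0.0013 − 0.0500| = 0.049

0.049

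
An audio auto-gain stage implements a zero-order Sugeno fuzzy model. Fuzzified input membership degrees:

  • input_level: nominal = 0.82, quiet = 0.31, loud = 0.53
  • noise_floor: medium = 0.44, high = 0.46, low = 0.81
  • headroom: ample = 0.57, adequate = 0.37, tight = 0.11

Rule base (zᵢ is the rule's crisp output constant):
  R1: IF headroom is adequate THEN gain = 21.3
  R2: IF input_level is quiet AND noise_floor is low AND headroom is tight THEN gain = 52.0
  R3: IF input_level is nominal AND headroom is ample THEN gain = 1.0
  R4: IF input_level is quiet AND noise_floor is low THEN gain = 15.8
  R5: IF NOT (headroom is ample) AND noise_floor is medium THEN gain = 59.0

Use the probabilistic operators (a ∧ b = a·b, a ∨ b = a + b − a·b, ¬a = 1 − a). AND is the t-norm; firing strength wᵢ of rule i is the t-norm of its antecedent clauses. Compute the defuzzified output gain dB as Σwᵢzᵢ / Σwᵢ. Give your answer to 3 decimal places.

19.087

R1 (z=21.3): adequate=0.37 → w = 0.3700
R2 (z=52.0): quiet=0.31, low=0.81, tight=0.11; AND[a·b] → w = 0.0276
R3 (z=1.0): nominal=0.82, ample=0.57; AND[a·b] → w = 0.4674
R4 (z=15.8): quiet=0.31, low=0.81; AND[a·b] → w = 0.2511
R5 (z=59.0): ¬ample=1−0.57=0.43, medium=0.44; AND[a·b] → w = 0.1892
Weighted average = (0.3700·21.3 + 0.0276·52.0 + 0.4674·1.0 + 0.2511·15.8 + 0.1892·59.0) / (0.3700 + 0.0276 + 0.4674 + 0.2511 + 0.1892)
  = 24.9149 / 1.3053 = 19.087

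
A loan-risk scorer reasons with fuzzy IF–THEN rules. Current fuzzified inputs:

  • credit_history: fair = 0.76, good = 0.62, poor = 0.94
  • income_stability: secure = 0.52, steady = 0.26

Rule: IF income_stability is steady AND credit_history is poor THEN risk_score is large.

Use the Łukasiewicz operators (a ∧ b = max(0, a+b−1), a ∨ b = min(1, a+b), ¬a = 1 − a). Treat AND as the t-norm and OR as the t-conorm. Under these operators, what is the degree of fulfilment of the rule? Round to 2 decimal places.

firing strength: steady=0.26, poor=0.94; AND[max(0, a+b−1)] → w = 0.20

0.20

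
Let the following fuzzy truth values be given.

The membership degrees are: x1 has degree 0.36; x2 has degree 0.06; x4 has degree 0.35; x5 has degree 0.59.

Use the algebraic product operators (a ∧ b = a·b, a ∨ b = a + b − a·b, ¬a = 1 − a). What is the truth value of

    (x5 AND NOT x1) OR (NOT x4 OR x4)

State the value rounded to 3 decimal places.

0.858

NOT x1 = 1 − 0.3600 = 0.6400
x5 AND NOT x1 = a·b on (0.5900, 0.6400) = 0.3776
NOT x4 = 1 − 0.3500 = 0.6500
NOT x4 OR x4 = a + b − a·b on (0.6500, 0.3500) = 0.7725
(x5 AND NOT x1) OR (NOT x4 OR x4) = a + b − a·b on (0.3776, 0.7725) = 0.8584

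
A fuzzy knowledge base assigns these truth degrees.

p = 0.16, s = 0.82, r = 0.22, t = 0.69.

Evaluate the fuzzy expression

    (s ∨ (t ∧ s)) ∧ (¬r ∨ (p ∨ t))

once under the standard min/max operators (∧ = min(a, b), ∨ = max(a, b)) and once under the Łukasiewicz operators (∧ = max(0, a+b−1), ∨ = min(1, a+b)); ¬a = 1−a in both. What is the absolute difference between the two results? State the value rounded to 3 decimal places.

0.220

Under standard min/max:
  t ∧ s = min(a, b) on (0.69, 0.82) = 0.69
  s ∨ (t ∧ s) = max(a, b) on (0.82, 0.69) = 0.82
  ¬r = 1 − 0.22 = 0.78
  p ∨ t = max(a, b) on (0.16, 0.69) = 0.69
  ¬r ∨ (p ∨ t) = max(a, b) on (0.78, 0.69) = 0.78
  (s ∨ (t ∧ s)) ∧ (¬r ∨ (p ∨ t)) = min(a, b) on (0.82, 0.78) = 0.78
  → value = 0.7800
Under Łukasiewicz:
  t ∧ s = max(0, a+b−1) on (0.69, 0.82) = 0.51
  s ∨ (t ∧ s) = min(1, a+b) on (0.82, 0.51) = 1.00
  ¬r = 1 − 0.22 = 0.78
  p ∨ t = min(1, a+b) on (0.16, 0.69) = 0.85
  ¬r ∨ (p ∨ t) = min(1, a+b) on (0.78, 0.85) = 1.00
  (s ∨ (t ∧ s)) ∧ (¬r ∨ (p ∨ t)) = max(0, a+b−1) on (1.00, 1.00) = 1.00
  → value = 1.0000
|0.7800 − 1.0000| = 0.220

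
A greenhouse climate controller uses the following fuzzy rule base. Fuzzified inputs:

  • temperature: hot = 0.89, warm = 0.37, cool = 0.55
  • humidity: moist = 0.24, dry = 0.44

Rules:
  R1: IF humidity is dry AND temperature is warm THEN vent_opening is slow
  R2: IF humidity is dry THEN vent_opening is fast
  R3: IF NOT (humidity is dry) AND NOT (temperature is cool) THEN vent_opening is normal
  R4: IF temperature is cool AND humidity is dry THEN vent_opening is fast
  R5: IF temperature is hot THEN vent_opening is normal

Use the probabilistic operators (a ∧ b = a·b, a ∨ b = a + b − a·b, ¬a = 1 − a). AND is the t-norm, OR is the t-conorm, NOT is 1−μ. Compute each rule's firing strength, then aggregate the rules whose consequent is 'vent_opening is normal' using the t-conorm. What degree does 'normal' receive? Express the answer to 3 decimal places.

0.918

R1: dry=0.44, warm=0.37; AND[a·b] → w = 0.1628
R2: dry=0.44 → w = 0.4400
R3: ¬dry=1−0.44=0.56, ¬cool=1−0.55=0.45; AND[a·b] → w = 0.2520
R4: cool=0.55, dry=0.44; AND[a·b] → w = 0.2420
R5: hot=0.89 → w = 0.8900
Rules with consequent 'normal': {R3, R5} → strengths 0.2520, 0.8900
Aggregate via t-conorm [a + b − a·b]: 0.9177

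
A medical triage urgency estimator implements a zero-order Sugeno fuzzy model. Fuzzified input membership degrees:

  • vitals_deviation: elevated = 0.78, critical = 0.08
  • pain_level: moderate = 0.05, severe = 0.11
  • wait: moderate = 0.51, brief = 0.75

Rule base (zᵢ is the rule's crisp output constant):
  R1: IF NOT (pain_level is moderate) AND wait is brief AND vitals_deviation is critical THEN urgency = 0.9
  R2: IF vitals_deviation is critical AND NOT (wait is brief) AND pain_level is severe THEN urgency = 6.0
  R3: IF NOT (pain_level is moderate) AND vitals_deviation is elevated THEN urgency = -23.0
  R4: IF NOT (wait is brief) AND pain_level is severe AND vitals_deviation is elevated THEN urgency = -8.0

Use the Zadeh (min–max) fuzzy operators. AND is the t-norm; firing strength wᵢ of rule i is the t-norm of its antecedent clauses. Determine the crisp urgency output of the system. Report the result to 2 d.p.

-17.40

R1 (z=0.9): ¬moderate=1−0.05=0.95, brief=0.75, critical=0.08; AND[min(a, b)] → w = 0.08
R2 (z=6.0): critical=0.08, ¬brief=1−0.75=0.25, severe=0.11; AND[min(a, b)] → w = 0.08
R3 (z=-23.0): ¬moderate=1−0.05=0.95, elevated=0.78; AND[min(a, b)] → w = 0.78
R4 (z=-8.0): ¬brief=1−0.75=0.25, severe=0.11, elevated=0.78; AND[min(a, b)] → w = 0.11
Weighted average = (0.08·0.9 + 0.08·6.0 + 0.78·-23.0 + 0.11·-8.0) / (0.08 + 0.08 + 0.78 + 0.11)
  = -18.2680 / 1.0500 = -17.40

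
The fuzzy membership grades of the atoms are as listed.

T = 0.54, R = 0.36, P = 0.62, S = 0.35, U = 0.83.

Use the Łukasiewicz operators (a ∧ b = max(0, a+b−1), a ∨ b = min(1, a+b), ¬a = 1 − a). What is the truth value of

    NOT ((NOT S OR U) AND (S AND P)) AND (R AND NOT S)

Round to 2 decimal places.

NOT S = 1 − 0.35 = 0.65
NOT S OR U = min(1, a+b) on (0.65, 0.83) = 1.00
S AND P = max(0, a+b−1) on (0.35, 0.62) = 0.00
(NOT S OR U) AND (S AND P) = max(0, a+b−1) on (1.00, 0.00) = 0.00
NOT ((NOT S OR U) AND (S AND P)) = 1 − 0.00 = 1.00
NOT S = 1 − 0.35 = 0.65
R AND NOT S = max(0, a+b−1) on (0.36, 0.65) = 0.01
NOT ((NOT S OR U) AND (S AND P)) AND (R AND NOT S) = max(0, a+b−1) on (1.00, 0.01) = 0.01

0.01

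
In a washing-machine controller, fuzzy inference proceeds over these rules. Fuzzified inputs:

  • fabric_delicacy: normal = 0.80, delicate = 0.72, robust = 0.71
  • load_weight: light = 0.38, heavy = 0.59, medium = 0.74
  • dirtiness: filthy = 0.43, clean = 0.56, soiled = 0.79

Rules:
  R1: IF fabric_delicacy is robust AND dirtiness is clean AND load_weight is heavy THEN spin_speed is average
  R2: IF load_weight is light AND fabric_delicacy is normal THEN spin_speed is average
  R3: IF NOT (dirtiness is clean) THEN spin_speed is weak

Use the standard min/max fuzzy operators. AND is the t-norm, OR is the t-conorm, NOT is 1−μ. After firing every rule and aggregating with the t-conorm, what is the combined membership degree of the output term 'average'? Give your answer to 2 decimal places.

R1: robust=0.71, clean=0.56, heavy=0.59; AND[min(a, b)] → w = 0.56
R2: light=0.38, normal=0.80; AND[min(a, b)] → w = 0.38
R3: ¬clean=1−0.56=0.44 → w = 0.44
Rules with consequent 'average': {R1, R2} → strengths 0.56, 0.38
Aggregate via t-conorm [max(a, b)]: 0.56

0.56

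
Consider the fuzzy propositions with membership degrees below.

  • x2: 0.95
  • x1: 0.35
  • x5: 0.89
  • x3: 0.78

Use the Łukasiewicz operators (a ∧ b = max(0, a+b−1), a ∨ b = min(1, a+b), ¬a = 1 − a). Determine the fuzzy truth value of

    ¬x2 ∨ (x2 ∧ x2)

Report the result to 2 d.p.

0.95

¬x2 = 1 − 0.95 = 0.05
x2 ∧ x2 = max(0, a+b−1) on (0.95, 0.95) = 0.90
¬x2 ∨ (x2 ∧ x2) = min(1, a+b) on (0.05, 0.90) = 0.95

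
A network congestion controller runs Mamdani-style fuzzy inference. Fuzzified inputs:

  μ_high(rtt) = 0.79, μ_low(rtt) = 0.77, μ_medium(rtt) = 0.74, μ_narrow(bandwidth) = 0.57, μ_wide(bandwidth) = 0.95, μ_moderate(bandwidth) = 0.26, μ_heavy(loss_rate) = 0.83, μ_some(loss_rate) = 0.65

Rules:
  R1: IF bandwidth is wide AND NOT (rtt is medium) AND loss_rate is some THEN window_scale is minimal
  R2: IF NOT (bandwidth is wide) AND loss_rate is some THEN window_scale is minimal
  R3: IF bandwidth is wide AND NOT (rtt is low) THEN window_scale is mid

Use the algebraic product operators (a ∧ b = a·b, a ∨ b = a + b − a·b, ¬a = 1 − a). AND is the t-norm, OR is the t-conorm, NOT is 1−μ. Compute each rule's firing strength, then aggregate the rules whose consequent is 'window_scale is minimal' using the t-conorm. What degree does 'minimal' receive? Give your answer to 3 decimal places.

0.188

R1: wide=0.95, ¬medium=1−0.74=0.26, some=0.65; AND[a·b] → w = 0.1605
R2: ¬wide=1−0.95=0.05, some=0.65; AND[a·b] → w = 0.0325
R3: wide=0.95, ¬low=1−0.77=0.23; AND[a·b] → w = 0.2185
Rules with consequent 'minimal': {R1, R2} → strengths 0.1605, 0.0325
Aggregate via t-conorm [a + b − a·b]: 0.1878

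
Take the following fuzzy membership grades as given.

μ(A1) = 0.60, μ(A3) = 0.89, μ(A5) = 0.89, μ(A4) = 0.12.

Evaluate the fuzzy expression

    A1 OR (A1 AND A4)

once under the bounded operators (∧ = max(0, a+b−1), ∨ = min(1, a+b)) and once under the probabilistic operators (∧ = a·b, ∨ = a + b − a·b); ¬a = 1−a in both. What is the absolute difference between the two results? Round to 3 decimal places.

Under bounded:
  A1 AND A4 = max(0, a+b−1) on (0.60, 0.12) = 0.00
  A1 OR (A1 AND A4) = min(1, a+b) on (0.60, 0.00) = 0.60
  → value = 0.6000
Under probabilistic:
  A1 AND A4 = a·b on (0.6000, 0.1200) = 0.0720
  A1 OR (A1 AND A4) = a + b − a·b on (0.6000, 0.0720) = 0.6288
  → value = 0.6288
|0.6000 − 0.6288| = 0.029

0.029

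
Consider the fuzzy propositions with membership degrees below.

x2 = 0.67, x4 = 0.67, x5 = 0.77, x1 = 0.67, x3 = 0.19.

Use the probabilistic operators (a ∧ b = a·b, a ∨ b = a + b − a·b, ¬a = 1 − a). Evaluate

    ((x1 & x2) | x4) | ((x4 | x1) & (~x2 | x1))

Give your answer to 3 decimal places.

0.944

x1 & x2 = a·b on (0.6700, 0.6700) = 0.4489
(x1 & x2) | x4 = a + b − a·b on (0.4489, 0.6700) = 0.8181
x4 | x1 = a + b − a·b on (0.6700, 0.6700) = 0.8911
~x2 = 1 − 0.6700 = 0.3300
~x2 | x1 = a + b − a·b on (0.3300, 0.6700) = 0.7789
(x4 | x1) & (~x2 | x1) = a·b on (0.8911, 0.7789) = 0.6941
((x1 & x2) | x4) | ((x4 | x1) & (~x2 | x1)) = a + b − a·b on (0.8181, 0.6941) = 0.9444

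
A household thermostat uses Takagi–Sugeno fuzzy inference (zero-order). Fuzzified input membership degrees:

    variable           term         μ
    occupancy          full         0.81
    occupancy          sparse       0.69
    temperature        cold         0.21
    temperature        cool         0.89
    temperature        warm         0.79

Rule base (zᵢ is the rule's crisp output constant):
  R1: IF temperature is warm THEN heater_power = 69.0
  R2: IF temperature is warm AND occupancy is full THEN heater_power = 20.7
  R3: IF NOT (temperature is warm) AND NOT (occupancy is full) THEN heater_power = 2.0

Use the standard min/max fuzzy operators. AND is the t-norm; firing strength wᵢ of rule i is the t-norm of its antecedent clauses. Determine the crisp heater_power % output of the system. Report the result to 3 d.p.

R1 (z=69.0): warm=0.79 → w = 0.79
R2 (z=20.7): warm=0.79, full=0.81; AND[min(a, b)] → w = 0.79
R3 (z=2.0): ¬warm=1−0.79=0.21, ¬full=1−0.81=0.19; AND[min(a, b)] → w = 0.19
Weighted average = (0.79·69.0 + 0.79·20.7 + 0.19·2.0) / (0.79 + 0.79 + 0.19)
  = 71.2430 / 1.7700 = 40.250

40.250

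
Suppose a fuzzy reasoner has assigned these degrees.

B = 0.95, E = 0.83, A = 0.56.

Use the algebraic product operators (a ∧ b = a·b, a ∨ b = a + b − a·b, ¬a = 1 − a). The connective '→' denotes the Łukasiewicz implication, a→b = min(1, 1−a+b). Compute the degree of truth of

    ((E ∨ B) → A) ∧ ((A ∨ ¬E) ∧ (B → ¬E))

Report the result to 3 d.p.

E ∨ B = a + b − a·b on (0.8300, 0.9500) = 0.9915
(E ∨ B) → A  [Łukasiewicz: min(1, 1−a+b)] with a=0.9915, b=0.5600 → 0.5685
¬E = 1 − 0.8300 = 0.1700
A ∨ ¬E = a + b − a·b on (0.5600, 0.1700) = 0.6348
¬E = 1 − 0.8300 = 0.1700
B → ¬E  [Łukasiewicz: min(1, 1−a+b)] with a=0.9500, b=0.1700 → 0.2200
(A ∨ ¬E) ∧ (B → ¬E) = a·b on (0.6348, 0.2200) = 0.1397
((E ∨ B) → A) ∧ ((A ∨ ¬E) ∧ (B → ¬E)) = a·b on (0.5685, 0.1397) = 0.0794

0.079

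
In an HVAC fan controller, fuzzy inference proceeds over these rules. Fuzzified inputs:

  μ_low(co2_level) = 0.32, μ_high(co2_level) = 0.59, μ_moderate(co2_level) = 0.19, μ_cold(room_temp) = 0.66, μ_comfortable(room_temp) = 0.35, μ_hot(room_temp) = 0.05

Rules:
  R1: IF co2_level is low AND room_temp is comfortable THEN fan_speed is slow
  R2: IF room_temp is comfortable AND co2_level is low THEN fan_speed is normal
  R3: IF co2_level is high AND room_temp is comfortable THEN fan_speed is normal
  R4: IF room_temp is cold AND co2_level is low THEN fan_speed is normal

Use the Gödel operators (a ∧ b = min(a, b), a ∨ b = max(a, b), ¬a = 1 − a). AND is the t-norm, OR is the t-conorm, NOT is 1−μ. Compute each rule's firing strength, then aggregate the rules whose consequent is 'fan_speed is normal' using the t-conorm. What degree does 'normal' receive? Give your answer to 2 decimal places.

0.35

R1: low=0.32, comfortable=0.35; AND[min(a, b)] → w = 0.32
R2: comfortable=0.35, low=0.32; AND[min(a, b)] → w = 0.32
R3: high=0.59, comfortable=0.35; AND[min(a, b)] → w = 0.35
R4: cold=0.66, low=0.32; AND[min(a, b)] → w = 0.32
Rules with consequent 'normal': {R2, R3, R4} → strengths 0.32, 0.35, 0.32
Aggregate via t-conorm [max(a, b)]: 0.35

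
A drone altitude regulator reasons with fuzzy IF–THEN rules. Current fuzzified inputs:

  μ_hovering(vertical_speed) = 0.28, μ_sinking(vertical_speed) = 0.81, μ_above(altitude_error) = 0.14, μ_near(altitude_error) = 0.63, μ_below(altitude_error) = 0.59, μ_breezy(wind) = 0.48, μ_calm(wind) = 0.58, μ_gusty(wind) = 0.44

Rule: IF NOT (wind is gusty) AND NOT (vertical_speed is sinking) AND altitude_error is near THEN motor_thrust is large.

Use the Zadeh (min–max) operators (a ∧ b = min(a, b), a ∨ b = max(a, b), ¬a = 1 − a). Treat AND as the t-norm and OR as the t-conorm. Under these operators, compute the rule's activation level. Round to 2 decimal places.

0.19

firing strength: ¬gusty=1−0.44=0.56, ¬sinking=1−0.81=0.19, near=0.63; AND[min(a, b)] → w = 0.19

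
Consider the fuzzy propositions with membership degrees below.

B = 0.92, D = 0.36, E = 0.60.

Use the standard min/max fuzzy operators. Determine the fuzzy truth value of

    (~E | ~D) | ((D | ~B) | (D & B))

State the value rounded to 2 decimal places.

~E = 1 − 0.60 = 0.40
~D = 1 − 0.36 = 0.64
~E | ~D = max(a, b) on (0.40, 0.64) = 0.64
~B = 1 − 0.92 = 0.08
D | ~B = max(a, b) on (0.36, 0.08) = 0.36
D & B = min(a, b) on (0.36, 0.92) = 0.36
(D | ~B) | (D & B) = max(a, b) on (0.36, 0.36) = 0.36
(~E | ~D) | ((D | ~B) | (D & B)) = max(a, b) on (0.64, 0.36) = 0.64

0.64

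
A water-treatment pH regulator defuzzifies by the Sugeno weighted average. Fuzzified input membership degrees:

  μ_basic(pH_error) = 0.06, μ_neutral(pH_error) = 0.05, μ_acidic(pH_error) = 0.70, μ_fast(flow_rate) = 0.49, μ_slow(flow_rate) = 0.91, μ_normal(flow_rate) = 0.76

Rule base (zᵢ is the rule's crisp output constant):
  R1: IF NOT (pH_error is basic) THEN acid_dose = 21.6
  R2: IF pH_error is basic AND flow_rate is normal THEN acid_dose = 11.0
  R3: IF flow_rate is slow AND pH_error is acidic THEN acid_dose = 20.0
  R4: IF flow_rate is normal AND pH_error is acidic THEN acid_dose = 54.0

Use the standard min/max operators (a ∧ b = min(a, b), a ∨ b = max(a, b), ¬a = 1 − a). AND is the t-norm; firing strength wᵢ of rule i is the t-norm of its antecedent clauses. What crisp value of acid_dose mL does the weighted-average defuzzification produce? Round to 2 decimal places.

30.32

R1 (z=21.6): ¬basic=1−0.06=0.94 → w = 0.94
R2 (z=11.0): basic=0.06, normal=0.76; AND[min(a, b)] → w = 0.06
R3 (z=20.0): slow=0.91, acidic=0.70; AND[min(a, b)] → w = 0.70
R4 (z=54.0): normal=0.76, acidic=0.70; AND[min(a, b)] → w = 0.70
Weighted average = (0.94·21.6 + 0.06·11.0 + 0.70·20.0 + 0.70·54.0) / (0.94 + 0.06 + 0.70 + 0.70)
  = 72.7640 / 2.4000 = 30.32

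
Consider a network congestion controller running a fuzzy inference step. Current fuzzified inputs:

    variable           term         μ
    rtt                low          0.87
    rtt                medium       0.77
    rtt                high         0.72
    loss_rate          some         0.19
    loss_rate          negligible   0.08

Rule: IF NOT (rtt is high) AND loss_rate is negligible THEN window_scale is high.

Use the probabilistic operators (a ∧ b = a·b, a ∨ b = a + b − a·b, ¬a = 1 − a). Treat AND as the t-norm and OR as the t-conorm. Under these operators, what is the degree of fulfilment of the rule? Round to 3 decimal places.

firing strength: ¬high=1−0.72=0.28, negligible=0.08; AND[a·b] → w = 0.0224

0.022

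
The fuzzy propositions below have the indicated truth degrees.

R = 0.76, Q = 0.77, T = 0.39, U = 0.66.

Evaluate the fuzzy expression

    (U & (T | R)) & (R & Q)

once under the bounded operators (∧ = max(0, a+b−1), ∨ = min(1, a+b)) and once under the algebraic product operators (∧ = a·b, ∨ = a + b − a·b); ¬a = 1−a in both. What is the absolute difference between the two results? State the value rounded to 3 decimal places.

0.140

Under bounded:
  T | R = min(1, a+b) on (0.39, 0.76) = 1.00
  U & (T | R) = max(0, a+b−1) on (0.66, 1.00) = 0.66
  R & Q = max(0, a+b−1) on (0.76, 0.77) = 0.53
  (U & (T | R)) & (R & Q) = max(0, a+b−1) on (0.66, 0.53) = 0.19
  → value = 0.1900
Under algebraic product:
  T | R = a + b − a·b on (0.3900, 0.7600) = 0.8536
  U & (T | R) = a·b on (0.6600, 0.8536) = 0.5634
  R & Q = a·b on (0.7600, 0.7700) = 0.5852
  (U & (T | R)) & (R & Q) = a·b on (0.5634, 0.5852) = 0.3297
  → value = 0.3297
|0.1900 − 0.3297| = 0.140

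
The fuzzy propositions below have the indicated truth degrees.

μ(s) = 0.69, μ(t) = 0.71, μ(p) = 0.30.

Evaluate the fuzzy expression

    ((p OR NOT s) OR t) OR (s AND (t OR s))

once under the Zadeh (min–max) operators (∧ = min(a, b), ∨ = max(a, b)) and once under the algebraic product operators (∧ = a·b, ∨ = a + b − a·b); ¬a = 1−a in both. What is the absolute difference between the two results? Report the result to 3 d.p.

0.238

Under Zadeh (min–max):
  NOT s = 1 − 0.69 = 0.31
  p OR NOT s = max(a, b) on (0.30, 0.31) = 0.31
  (p OR NOT s) OR t = max(a, b) on (0.31, 0.71) = 0.71
  t OR s = max(a, b) on (0.71, 0.69) = 0.71
  s AND (t OR s) = min(a, b) on (0.69, 0.71) = 0.69
  ((p OR NOT s) OR t) OR (s AND (t OR s)) = max(a, b) on (0.71, 0.69) = 0.71
  → value = 0.7100
Under algebraic product:
  NOT s = 1 − 0.6900 = 0.3100
  p OR NOT s = a + b − a·b on (0.3000, 0.3100) = 0.5170
  (p OR NOT s) OR t = a + b − a·b on (0.5170, 0.7100) = 0.8599
  t OR s = a + b − a·b on (0.7100, 0.6900) = 0.9101
  s AND (t OR s) = a·b on (0.6900, 0.9101) = 0.6280
  ((p OR NOT s) OR t) OR (s AND (t OR s)) = a + b − a·b on (0.8599, 0.6280) = 0.9479
  → value = 0.9479
|0.7100 − 0.9479| = 0.238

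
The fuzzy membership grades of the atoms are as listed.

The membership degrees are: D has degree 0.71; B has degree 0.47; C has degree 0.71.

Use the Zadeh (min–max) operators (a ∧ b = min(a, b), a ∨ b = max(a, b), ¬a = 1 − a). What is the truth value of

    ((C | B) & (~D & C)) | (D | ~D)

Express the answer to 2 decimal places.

C | B = max(a, b) on (0.71, 0.47) = 0.71
~D = 1 − 0.71 = 0.29
~D & C = min(a, b) on (0.29, 0.71) = 0.29
(C | B) & (~D & C) = min(a, b) on (0.71, 0.29) = 0.29
~D = 1 − 0.71 = 0.29
D | ~D = max(a, b) on (0.71, 0.29) = 0.71
((C | B) & (~D & C)) | (D | ~D) = max(a, b) on (0.29, 0.71) = 0.71

0.71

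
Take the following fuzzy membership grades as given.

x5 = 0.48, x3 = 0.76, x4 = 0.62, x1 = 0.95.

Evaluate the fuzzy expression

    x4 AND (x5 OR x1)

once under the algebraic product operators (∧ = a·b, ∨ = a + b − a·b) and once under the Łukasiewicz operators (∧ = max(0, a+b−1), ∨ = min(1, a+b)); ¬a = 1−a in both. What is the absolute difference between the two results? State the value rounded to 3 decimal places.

0.016

Under algebraic product:
  x5 OR x1 = a + b − a·b on (0.4800, 0.9500) = 0.9740
  x4 AND (x5 OR x1) = a·b on (0.6200, 0.9740) = 0.6039
  → value = 0.6039
Under Łukasiewicz:
  x5 OR x1 = min(1, a+b) on (0.48, 0.95) = 1.00
  x4 AND (x5 OR x1) = max(0, a+b−1) on (0.62, 1.00) = 0.62
  → value = 0.6200
|0.6039 − 0.6200| = 0.016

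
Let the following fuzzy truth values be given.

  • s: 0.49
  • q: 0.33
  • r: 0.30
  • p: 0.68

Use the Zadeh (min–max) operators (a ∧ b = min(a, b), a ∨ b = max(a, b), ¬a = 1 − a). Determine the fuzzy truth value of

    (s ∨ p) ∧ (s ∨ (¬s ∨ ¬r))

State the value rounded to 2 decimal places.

0.68

s ∨ p = max(a, b) on (0.49, 0.68) = 0.68
¬s = 1 − 0.49 = 0.51
¬r = 1 − 0.30 = 0.70
¬s ∨ ¬r = max(a, b) on (0.51, 0.70) = 0.70
s ∨ (¬s ∨ ¬r) = max(a, b) on (0.49, 0.70) = 0.70
(s ∨ p) ∧ (s ∨ (¬s ∨ ¬r)) = min(a, b) on (0.68, 0.70) = 0.68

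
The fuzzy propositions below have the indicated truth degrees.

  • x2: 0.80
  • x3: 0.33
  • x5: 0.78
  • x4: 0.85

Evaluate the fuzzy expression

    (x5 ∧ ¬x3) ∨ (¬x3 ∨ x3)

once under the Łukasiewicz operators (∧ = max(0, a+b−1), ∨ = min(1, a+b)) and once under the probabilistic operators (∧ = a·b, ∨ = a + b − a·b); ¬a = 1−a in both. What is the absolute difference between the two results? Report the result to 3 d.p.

0.106

Under Łukasiewicz:
  ¬x3 = 1 − 0.33 = 0.67
  x5 ∧ ¬x3 = max(0, a+b−1) on (0.78, 0.67) = 0.45
  ¬x3 = 1 − 0.33 = 0.67
  ¬x3 ∨ x3 = min(1, a+b) on (0.67, 0.33) = 1.00
  (x5 ∧ ¬x3) ∨ (¬x3 ∨ x3) = min(1, a+b) on (0.45, 1.00) = 1.00
  → value = 1.0000
Under probabilistic:
  ¬x3 = 1 − 0.3300 = 0.6700
  x5 ∧ ¬x3 = a·b on (0.7800, 0.6700) = 0.5226
  ¬x3 = 1 − 0.3300 = 0.6700
  ¬x3 ∨ x3 = a + b − a·b on (0.6700, 0.3300) = 0.7789
  (x5 ∧ ¬x3) ∨ (¬x3 ∨ x3) = a + b − a·b on (0.5226, 0.7789) = 0.8944
  → value = 0.8944
|1.0000 − 0.8944| = 0.106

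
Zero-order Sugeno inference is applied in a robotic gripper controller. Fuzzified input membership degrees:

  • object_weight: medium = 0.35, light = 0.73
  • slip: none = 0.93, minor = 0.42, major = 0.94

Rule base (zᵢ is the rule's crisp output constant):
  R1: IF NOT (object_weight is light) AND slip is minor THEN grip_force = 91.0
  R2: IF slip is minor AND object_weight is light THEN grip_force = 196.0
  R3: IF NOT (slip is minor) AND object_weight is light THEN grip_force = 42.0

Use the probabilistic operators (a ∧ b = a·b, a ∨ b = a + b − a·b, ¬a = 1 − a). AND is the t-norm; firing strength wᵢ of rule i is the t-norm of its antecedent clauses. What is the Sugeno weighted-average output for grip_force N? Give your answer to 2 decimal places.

R1 (z=91.0): ¬light=1−0.73=0.27, minor=0.42; AND[a·b] → w = 0.1134
R2 (z=196.0): minor=0.42, light=0.73; AND[a·b] → w = 0.3066
R3 (z=42.0): ¬minor=1−0.42=0.58, light=0.73; AND[a·b] → w = 0.4234
Weighted average = (0.1134·91.0 + 0.3066·196.0 + 0.4234·42.0) / (0.1134 + 0.3066 + 0.4234)
  = 88.1958 / 0.8434 = 104.57

104.57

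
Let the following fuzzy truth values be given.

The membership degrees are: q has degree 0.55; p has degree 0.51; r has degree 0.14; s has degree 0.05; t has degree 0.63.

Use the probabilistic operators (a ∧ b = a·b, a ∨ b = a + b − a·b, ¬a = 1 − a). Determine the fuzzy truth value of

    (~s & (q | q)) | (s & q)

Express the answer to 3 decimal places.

~s = 1 − 0.0500 = 0.9500
q | q = a + b − a·b on (0.5500, 0.5500) = 0.7975
~s & (q | q) = a·b on (0.9500, 0.7975) = 0.7576
s & q = a·b on (0.0500, 0.5500) = 0.0275
(~s & (q | q)) | (s & q) = a + b − a·b on (0.7576, 0.0275) = 0.7643

0.764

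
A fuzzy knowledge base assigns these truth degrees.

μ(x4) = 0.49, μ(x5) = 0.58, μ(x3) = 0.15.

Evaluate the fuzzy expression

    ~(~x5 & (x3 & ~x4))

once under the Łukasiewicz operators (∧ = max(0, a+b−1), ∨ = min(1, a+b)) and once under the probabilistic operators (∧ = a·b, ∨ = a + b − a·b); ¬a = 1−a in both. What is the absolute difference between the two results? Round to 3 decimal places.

Under Łukasiewicz:
  ~x5 = 1 − 0.58 = 0.42
  ~x4 = 1 − 0.49 = 0.51
  x3 & ~x4 = max(0, a+b−1) on (0.15, 0.51) = 0.00
  ~x5 & (x3 & ~x4) = max(0, a+b−1) on (0.42, 0.00) = 0.00
  ~(~x5 & (x3 & ~x4)) = 1 − 0.00 = 1.00
  → value = 1.0000
Under probabilistic:
  ~x5 = 1 − 0.5800 = 0.4200
  ~x4 = 1 − 0.4900 = 0.5100
  x3 & ~x4 = a·b on (0.1500, 0.5100) = 0.0765
  ~x5 & (x3 & ~x4) = a·b on (0.4200, 0.0765) = 0.0321
  ~(~x5 & (x3 & ~x4)) = 1 − 0.0321 = 0.9679
  → value = 0.9679
|1.0000 − 0.9679| = 0.032

0.032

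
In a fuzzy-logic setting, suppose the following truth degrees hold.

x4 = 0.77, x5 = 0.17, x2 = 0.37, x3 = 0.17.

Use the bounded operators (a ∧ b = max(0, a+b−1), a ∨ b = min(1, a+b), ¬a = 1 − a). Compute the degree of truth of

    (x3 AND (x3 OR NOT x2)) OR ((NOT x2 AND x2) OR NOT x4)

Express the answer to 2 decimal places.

0.23

NOT x2 = 1 − 0.37 = 0.63
x3 OR NOT x2 = min(1, a+b) on (0.17, 0.63) = 0.80
x3 AND (x3 OR NOT x2) = max(0, a+b−1) on (0.17, 0.80) = 0.00
NOT x2 = 1 − 0.37 = 0.63
NOT x2 AND x2 = max(0, a+b−1) on (0.63, 0.37) = 0.00
NOT x4 = 1 − 0.77 = 0.23
(NOT x2 AND x2) OR NOT x4 = min(1, a+b) on (0.00, 0.23) = 0.23
(x3 AND (x3 OR NOT x2)) OR ((NOT x2 AND x2) OR NOT x4) = min(1, a+b) on (0.00, 0.23) = 0.23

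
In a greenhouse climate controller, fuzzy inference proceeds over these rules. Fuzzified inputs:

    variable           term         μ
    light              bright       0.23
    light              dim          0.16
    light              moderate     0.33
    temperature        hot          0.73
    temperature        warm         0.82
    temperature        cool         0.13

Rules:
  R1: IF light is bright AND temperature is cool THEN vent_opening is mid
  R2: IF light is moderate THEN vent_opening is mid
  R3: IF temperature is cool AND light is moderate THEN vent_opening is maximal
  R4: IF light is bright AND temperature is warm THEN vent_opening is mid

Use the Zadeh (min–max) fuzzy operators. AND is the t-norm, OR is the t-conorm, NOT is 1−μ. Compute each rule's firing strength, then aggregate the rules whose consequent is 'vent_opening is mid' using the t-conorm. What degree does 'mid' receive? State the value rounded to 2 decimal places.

0.33

R1: bright=0.23, cool=0.13; AND[min(a, b)] → w = 0.13
R2: moderate=0.33 → w = 0.33
R3: cool=0.13, moderate=0.33; AND[min(a, b)] → w = 0.13
R4: bright=0.23, warm=0.82; AND[min(a, b)] → w = 0.23
Rules with consequent 'mid': {R1, R2, R4} → strengths 0.13, 0.33, 0.23
Aggregate via t-conorm [max(a, b)]: 0.33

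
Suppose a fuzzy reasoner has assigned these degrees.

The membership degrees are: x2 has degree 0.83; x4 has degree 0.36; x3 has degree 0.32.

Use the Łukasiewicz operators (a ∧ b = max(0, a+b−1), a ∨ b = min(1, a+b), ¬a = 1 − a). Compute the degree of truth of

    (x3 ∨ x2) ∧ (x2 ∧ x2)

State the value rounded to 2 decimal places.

x3 ∨ x2 = min(1, a+b) on (0.32, 0.83) = 1.00
x2 ∧ x2 = max(0, a+b−1) on (0.83, 0.83) = 0.66
(x3 ∨ x2) ∧ (x2 ∧ x2) = max(0, a+b−1) on (1.00, 0.66) = 0.66

0.66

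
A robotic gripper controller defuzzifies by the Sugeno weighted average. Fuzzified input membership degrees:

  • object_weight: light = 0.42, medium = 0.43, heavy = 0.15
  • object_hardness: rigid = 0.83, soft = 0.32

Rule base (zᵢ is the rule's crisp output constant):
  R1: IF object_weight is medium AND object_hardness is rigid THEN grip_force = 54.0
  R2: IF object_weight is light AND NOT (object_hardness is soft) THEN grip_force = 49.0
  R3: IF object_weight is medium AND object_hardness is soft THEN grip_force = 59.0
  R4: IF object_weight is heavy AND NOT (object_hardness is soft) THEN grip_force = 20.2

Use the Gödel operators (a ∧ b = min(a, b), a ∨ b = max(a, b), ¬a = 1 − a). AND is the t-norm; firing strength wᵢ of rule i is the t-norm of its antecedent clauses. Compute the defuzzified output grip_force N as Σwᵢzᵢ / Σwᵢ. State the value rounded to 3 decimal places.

R1 (z=54.0): medium=0.43, rigid=0.83; AND[min(a, b)] → w = 0.43
R2 (z=49.0): light=0.42, ¬soft=1−0.32=0.68; AND[min(a, b)] → w = 0.42
R3 (z=59.0): medium=0.43, soft=0.32; AND[min(a, b)] → w = 0.32
R4 (z=20.2): heavy=0.15, ¬soft=1−0.32=0.68; AND[min(a, b)] → w = 0.15
Weighted average = (0.43·54.0 + 0.42·49.0 + 0.32·59.0 + 0.15·20.2) / (0.43 + 0.42 + 0.32 + 0.15)
  = 65.7100 / 1.3200 = 49.780

49.780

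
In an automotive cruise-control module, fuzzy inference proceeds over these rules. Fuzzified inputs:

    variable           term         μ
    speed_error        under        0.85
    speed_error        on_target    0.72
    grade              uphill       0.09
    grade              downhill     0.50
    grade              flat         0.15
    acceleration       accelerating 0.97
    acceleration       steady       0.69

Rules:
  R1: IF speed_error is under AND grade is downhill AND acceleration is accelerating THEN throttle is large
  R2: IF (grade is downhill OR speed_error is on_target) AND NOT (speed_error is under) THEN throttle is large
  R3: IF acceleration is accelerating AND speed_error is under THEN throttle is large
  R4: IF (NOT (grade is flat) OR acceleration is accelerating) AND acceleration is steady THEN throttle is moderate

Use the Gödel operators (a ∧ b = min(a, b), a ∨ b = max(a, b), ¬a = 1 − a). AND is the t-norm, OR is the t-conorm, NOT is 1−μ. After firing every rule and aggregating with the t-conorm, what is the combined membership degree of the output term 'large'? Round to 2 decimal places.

0.85

R1: under=0.85, downhill=0.50, accelerating=0.97; AND[min(a, b)] → w = 0.50
R2: (downhill=0.50 OR on_target=0.72) = 0.72; AND[min(a, b)] with ¬under=1−0.85=0.15 → w = 0.15
R3: accelerating=0.97, under=0.85; AND[min(a, b)] → w = 0.85
R4: (¬flat=1−0.15=0.85 OR accelerating=0.97) = 0.97; AND[min(a, b)] with steady=0.69 → w = 0.69
Rules with consequent 'large': {R1, R2, R3} → strengths 0.50, 0.15, 0.85
Aggregate via t-conorm [max(a, b)]: 0.85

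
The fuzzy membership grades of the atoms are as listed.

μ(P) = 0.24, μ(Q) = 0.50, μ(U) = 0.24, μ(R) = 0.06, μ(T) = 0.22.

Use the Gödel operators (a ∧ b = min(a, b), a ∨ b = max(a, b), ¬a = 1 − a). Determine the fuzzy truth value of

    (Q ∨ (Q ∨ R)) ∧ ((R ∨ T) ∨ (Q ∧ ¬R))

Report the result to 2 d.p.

Q ∨ R = max(a, b) on (0.50, 0.06) = 0.50
Q ∨ (Q ∨ R) = max(a, b) on (0.50, 0.50) = 0.50
R ∨ T = max(a, b) on (0.06, 0.22) = 0.22
¬R = 1 − 0.06 = 0.94
Q ∧ ¬R = min(a, b) on (0.50, 0.94) = 0.50
(R ∨ T) ∨ (Q ∧ ¬R) = max(a, b) on (0.22, 0.50) = 0.50
(Q ∨ (Q ∨ R)) ∧ ((R ∨ T) ∨ (Q ∧ ¬R)) = min(a, b) on (0.50, 0.50) = 0.50

0.50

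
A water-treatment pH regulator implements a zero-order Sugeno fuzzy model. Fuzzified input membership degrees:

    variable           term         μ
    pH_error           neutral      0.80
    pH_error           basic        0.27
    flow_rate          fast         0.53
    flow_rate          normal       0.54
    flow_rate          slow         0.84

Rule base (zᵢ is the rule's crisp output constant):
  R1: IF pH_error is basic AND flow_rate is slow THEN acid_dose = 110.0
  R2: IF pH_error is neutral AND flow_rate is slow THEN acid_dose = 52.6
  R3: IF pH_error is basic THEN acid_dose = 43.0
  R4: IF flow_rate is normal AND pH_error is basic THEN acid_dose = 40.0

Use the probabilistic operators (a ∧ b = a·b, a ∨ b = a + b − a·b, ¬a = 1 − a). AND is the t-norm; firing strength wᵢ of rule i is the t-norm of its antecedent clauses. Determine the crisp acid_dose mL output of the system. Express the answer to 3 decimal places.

59.134

R1 (z=110.0): basic=0.27, slow=0.84; AND[a·b] → w = 0.2268
R2 (z=52.6): neutral=0.80, slow=0.84; AND[a·b] → w = 0.6720
R3 (z=43.0): basic=0.27 → w = 0.2700
R4 (z=40.0): normal=0.54, basic=0.27; AND[a·b] → w = 0.1458
Weighted average = (0.2268·110.0 + 0.6720·52.6 + 0.2700·43.0 + 0.1458·40.0) / (0.2268 + 0.6720 + 0.2700 + 0.1458)
  = 77.7372 / 1.3146 = 59.134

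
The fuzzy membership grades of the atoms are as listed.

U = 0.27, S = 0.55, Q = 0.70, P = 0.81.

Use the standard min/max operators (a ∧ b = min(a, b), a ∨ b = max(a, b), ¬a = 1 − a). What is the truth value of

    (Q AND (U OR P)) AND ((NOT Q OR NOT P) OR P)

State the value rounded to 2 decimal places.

0.70

U OR P = max(a, b) on (0.27, 0.81) = 0.81
Q AND (U OR P) = min(a, b) on (0.70, 0.81) = 0.70
NOT Q = 1 − 0.70 = 0.30
NOT P = 1 − 0.81 = 0.19
NOT Q OR NOT P = max(a, b) on (0.30, 0.19) = 0.30
(NOT Q OR NOT P) OR P = max(a, b) on (0.30, 0.81) = 0.81
(Q AND (U OR P)) AND ((NOT Q OR NOT P) OR P) = min(a, b) on (0.70, 0.81) = 0.70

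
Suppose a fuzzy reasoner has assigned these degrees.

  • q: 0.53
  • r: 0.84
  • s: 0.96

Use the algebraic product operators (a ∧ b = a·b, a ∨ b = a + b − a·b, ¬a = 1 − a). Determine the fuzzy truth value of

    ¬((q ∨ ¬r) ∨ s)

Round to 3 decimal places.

0.016

¬r = 1 − 0.8400 = 0.1600
q ∨ ¬r = a + b − a·b on (0.5300, 0.1600) = 0.6052
(q ∨ ¬r) ∨ s = a + b − a·b on (0.6052, 0.9600) = 0.9842
¬((q ∨ ¬r) ∨ s) = 1 − 0.9842 = 0.0158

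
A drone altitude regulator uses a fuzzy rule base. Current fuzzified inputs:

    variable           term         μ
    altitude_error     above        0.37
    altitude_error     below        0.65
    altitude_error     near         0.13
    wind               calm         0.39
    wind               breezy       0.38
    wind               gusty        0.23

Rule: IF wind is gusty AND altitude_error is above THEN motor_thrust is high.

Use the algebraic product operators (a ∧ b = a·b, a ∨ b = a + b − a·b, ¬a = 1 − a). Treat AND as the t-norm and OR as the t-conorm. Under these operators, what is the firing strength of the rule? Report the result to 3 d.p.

firing strength: gusty=0.23, above=0.37; AND[a·b] → w = 0.0851

0.085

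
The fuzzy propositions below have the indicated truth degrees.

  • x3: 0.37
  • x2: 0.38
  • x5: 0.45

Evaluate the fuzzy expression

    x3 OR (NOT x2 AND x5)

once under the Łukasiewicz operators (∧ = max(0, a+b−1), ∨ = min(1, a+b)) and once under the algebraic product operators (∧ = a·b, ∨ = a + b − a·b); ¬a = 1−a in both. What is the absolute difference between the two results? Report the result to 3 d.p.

0.106

Under Łukasiewicz:
  NOT x2 = 1 − 0.38 = 0.62
  NOT x2 AND x5 = max(0, a+b−1) on (0.62, 0.45) = 0.07
  x3 OR (NOT x2 AND x5) = min(1, a+b) on (0.37, 0.07) = 0.44
  → value = 0.4400
Under algebraic product:
  NOT x2 = 1 − 0.3800 = 0.6200
  NOT x2 AND x5 = a·b on (0.6200, 0.4500) = 0.2790
  x3 OR (NOT x2 AND x5) = a + b − a·b on (0.3700, 0.2790) = 0.5458
  → value = 0.5458
|0.4400 − 0.5458| = 0.106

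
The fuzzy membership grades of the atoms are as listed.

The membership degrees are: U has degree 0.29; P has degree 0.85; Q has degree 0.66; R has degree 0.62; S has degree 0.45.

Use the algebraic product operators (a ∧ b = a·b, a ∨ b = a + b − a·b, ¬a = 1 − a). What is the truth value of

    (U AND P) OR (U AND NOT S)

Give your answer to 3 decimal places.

U AND P = a·b on (0.2900, 0.8500) = 0.2465
NOT S = 1 − 0.4500 = 0.5500
U AND NOT S = a·b on (0.2900, 0.5500) = 0.1595
(U AND P) OR (U AND NOT S) = a + b − a·b on (0.2465, 0.1595) = 0.3667

0.367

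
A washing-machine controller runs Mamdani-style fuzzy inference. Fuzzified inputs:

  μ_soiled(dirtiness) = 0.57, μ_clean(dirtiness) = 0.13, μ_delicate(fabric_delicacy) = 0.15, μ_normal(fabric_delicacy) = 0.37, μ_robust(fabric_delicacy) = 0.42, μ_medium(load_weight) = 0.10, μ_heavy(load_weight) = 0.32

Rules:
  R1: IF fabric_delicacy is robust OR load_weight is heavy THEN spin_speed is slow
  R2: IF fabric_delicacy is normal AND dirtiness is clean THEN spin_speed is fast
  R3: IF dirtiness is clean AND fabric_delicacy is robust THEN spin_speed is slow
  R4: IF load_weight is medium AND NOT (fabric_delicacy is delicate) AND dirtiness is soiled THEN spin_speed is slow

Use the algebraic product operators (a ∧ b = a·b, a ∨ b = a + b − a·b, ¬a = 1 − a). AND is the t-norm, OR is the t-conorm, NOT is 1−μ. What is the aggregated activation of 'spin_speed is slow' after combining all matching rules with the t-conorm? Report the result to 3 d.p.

0.645

R1: robust=0.42, heavy=0.32; OR[a + b − a·b] → w = 0.6056
R2: normal=0.37, clean=0.13; AND[a·b] → w = 0.0481
R3: clean=0.13, robust=0.42; AND[a·b] → w = 0.0546
R4: medium=0.10, ¬delicate=1−0.15=0.85, soiled=0.57; AND[a·b] → w = 0.0485
Rules with consequent 'slow': {R1, R3, R4} → strengths 0.6056, 0.0546, 0.0485
Aggregate via t-conorm [a + b − a·b]: 0.6452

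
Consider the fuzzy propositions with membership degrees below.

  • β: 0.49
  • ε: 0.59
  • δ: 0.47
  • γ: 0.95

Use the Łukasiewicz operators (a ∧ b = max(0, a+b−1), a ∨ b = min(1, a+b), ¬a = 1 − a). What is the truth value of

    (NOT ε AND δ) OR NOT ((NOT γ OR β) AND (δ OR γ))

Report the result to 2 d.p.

NOT ε = 1 − 0.59 = 0.41
NOT ε AND δ = max(0, a+b−1) on (0.41, 0.47) = 0.00
NOT γ = 1 − 0.95 = 0.05
NOT γ OR β = min(1, a+b) on (0.05, 0.49) = 0.54
δ OR γ = min(1, a+b) on (0.47, 0.95) = 1.00
(NOT γ OR β) AND (δ OR γ) = max(0, a+b−1) on (0.54, 1.00) = 0.54
NOT ((NOT γ OR β) AND (δ OR γ)) = 1 − 0.54 = 0.46
(NOT ε AND δ) OR NOT ((NOT γ OR β) AND (δ OR γ)) = min(1, a+b) on (0.00, 0.46) = 0.46

0.46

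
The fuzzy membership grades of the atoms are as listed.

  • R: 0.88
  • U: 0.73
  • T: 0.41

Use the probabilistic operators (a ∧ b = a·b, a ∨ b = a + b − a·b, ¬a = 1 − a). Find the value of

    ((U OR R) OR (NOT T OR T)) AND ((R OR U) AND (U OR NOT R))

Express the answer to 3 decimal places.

0.732

U OR R = a + b − a·b on (0.7300, 0.8800) = 0.9676
NOT T = 1 − 0.4100 = 0.5900
NOT T OR T = a + b − a·b on (0.5900, 0.4100) = 0.7581
(U OR R) OR (NOT T OR T) = a + b − a·b on (0.9676, 0.7581) = 0.9922
R OR U = a + b − a·b on (0.8800, 0.7300) = 0.9676
NOT R = 1 − 0.8800 = 0.1200
U OR NOT R = a + b − a·b on (0.7300, 0.1200) = 0.7624
(R OR U) AND (U OR NOT R) = a·b on (0.9676, 0.7624) = 0.7377
((U OR R) OR (NOT T OR T)) AND ((R OR U) AND (U OR NOT R)) = a·b on (0.9922, 0.7377) = 0.7319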